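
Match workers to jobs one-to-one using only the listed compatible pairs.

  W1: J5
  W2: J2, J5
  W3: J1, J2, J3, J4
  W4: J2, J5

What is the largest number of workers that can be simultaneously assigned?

Unit-capacity flow: source→left, listed edges, right→sink; max matching = max flow.
Augmenting path W1→J5 (+1); matched 1.
Augmenting path W2→J2 (+1); matched 2.
Augmenting path W3→J1 (+1); matched 3.
No augmenting path remains; maximum matching = 3.
König certificate: {W3, J2, J5} is a vertex cover of size 3 (every listed pair touches it), so no matching can be larger.

3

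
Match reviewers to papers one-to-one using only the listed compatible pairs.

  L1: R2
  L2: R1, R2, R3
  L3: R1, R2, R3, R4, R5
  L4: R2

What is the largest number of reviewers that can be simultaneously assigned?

3

Unit-capacity flow: source→left, listed edges, right→sink; max matching = max flow.
Augmenting path L1→R2 (+1); matched 1.
Augmenting path L2→R1 (+1); matched 2.
Augmenting path L3→R3 (+1); matched 3.
No augmenting path remains; maximum matching = 3.
König certificate: {L2, L3, R2} is a vertex cover of size 3 (every listed pair touches it), so no matching can be larger.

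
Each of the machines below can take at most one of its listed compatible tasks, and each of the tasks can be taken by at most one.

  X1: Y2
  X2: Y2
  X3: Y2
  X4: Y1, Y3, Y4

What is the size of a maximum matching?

Unit-capacity flow: source→left, listed edges, right→sink; max matching = max flow.
Augmenting path X1→Y2 (+1); matched 1.
Augmenting path X4→Y1 (+1); matched 2.
No augmenting path remains; maximum matching = 2.
König certificate: {X4, Y2} is a vertex cover of size 2 (every listed pair touches it), so no matching can be larger.

2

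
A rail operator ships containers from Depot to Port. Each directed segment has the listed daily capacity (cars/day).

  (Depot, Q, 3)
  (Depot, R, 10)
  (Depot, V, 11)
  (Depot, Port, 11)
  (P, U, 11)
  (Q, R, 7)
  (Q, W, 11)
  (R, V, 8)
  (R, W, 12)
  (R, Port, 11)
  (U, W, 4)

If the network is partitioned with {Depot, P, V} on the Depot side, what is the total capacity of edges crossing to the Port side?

Edges leaving {Depot, P, V}: Depot→Q (3), Depot→R (10), Depot→Port (11), P→U (11).
Cut capacity = 3 + 10 + 11 + 11 = 35.

35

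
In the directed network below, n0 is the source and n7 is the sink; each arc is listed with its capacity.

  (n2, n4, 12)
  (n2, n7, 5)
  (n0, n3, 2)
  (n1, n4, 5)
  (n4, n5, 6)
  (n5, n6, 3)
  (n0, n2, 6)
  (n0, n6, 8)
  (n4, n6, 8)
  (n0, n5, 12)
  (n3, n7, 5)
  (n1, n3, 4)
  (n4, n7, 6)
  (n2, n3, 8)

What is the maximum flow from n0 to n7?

Augment n0→n2→n7: bottleneck 5, flow now 5.
Augment n0→n3→n7: bottleneck 2, flow now 7.
Augment n0→n2→n3→n7: bottleneck 1, flow now 8.
No augmenting path remains; maximum flow = 8.
In the residual graph, reachable from n0: {n0, n5, n6}.
Min-cut edges: n0→n2 (6), n0→n3 (2); capacity 6 + 2 = 8.
This cut is saturated, so no flow can exceed 8.

8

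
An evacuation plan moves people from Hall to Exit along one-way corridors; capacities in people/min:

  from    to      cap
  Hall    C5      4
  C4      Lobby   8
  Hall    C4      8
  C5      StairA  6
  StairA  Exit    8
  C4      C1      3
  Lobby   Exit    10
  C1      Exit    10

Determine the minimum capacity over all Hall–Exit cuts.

12

Augment Hall→C4→C1→Exit: bottleneck 3, flow now 3.
Augment Hall→C4→Lobby→Exit: bottleneck 5, flow now 8.
Augment Hall→C5→StairA→Exit: bottleneck 4, flow now 12.
No augmenting path remains; maximum flow = 12.
By max-flow min-cut, the minimum cut capacity equals the max flow.
In the residual graph, reachable from Hall: {Hall}.
Min-cut edges: Hall→C4 (8), Hall→C5 (4); capacity 8 + 4 = 12.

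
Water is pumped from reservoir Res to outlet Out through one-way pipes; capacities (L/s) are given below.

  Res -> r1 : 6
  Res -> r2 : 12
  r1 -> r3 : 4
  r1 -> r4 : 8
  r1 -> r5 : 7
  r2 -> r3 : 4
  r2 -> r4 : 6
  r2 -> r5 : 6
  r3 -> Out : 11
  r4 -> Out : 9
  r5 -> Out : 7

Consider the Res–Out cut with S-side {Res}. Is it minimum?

Given cut capacity: 6 + 12 = 18.
Augment Res→r1→r3→Out: bottleneck 4, flow now 4.
Augment Res→r1→r4→Out: bottleneck 2, flow now 6.
Augment Res→r2→r3→Out: bottleneck 4, flow now 10.
Augment Res→r2→r4→Out: bottleneck 6, flow now 16.
Augment Res→r2→r5→Out: bottleneck 2, flow now 18.
No augmenting path remains; maximum flow = 18.
Cut capacity 18 equals the max flow, so it is a minimum cut.

Yes — it is a minimum cut (capacity 18).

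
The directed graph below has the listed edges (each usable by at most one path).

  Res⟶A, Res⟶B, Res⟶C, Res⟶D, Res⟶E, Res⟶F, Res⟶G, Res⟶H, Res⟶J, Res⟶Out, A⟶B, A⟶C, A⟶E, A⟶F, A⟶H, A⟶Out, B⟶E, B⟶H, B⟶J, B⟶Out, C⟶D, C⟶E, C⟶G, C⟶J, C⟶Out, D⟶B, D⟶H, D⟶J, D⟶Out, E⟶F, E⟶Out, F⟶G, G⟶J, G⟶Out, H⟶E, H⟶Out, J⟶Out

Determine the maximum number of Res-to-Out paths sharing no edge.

9

Assign every edge capacity 1; by Menger, the answer equals the max flow.
Path Res→Out (+1); total 1.
Path Res→A→Out (+1); total 2.
Path Res→B→Out (+1); total 3.
Path Res→C→Out (+1); total 4.
Path Res→D→Out (+1); total 5.
Path Res→E→Out (+1); total 6.
Path Res→G→Out (+1); total 7.
Path Res→H→Out (+1); total 8.
Path Res→J→Out (+1); total 9.
No residual Res→Out path; max flow = 9.
Certifying cut of size 9: {G→Out, J→Out, Res→A, Res→B, Res→C, Res→D, Res→E, Res→H, Res→Out}.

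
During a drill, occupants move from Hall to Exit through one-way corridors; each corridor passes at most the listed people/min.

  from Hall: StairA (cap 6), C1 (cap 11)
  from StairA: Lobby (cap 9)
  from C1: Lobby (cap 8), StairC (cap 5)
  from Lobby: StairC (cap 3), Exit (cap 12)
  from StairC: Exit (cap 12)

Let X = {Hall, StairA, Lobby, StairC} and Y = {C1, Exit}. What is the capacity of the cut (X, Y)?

Edges leaving {Hall, StairA, Lobby, StairC}: Hall→C1 (11), Lobby→Exit (12), StairC→Exit (12).
Cut capacity = 11 + 12 + 12 = 35.

35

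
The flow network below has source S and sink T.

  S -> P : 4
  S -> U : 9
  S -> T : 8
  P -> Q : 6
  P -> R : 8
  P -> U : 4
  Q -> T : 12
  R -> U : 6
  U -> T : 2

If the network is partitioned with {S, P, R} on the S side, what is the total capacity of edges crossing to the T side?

33

Edges leaving {S, P, R}: S→U (9), S→T (8), P→Q (6), P→U (4), R→U (6).
Cut capacity = 9 + 8 + 6 + 4 + 6 = 33.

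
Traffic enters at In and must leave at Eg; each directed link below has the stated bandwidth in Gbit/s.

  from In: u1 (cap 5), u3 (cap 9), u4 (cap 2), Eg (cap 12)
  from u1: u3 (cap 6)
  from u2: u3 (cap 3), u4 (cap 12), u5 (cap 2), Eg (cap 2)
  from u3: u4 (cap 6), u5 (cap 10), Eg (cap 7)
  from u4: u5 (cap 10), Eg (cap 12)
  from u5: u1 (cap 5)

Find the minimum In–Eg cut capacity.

27

Augment In→Eg: bottleneck 12, flow now 12.
Augment In→u3→Eg: bottleneck 7, flow now 19.
Augment In→u4→Eg: bottleneck 2, flow now 21.
Augment In→u3→u4→Eg: bottleneck 2, flow now 23.
Augment In→u1→u3→u4→Eg: bottleneck 4, flow now 27.
No augmenting path remains; maximum flow = 27.
By max-flow min-cut, the minimum cut capacity equals the max flow.
In the residual graph, reachable from In: {In, u1, u3, u5}.
Min-cut edges: In→u4 (2), In→Eg (12), u3→u4 (6), u3→Eg (7); capacity 2 + 12 + 6 + 7 = 27.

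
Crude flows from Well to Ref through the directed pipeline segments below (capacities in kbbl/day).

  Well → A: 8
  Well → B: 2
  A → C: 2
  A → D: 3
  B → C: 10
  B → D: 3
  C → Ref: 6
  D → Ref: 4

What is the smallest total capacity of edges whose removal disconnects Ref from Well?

7

Augment Well→A→C→Ref: bottleneck 2, flow now 2.
Augment Well→A→D→Ref: bottleneck 3, flow now 5.
Augment Well→B→C→Ref: bottleneck 2, flow now 7.
No augmenting path remains; maximum flow = 7.
By max-flow min-cut, the minimum cut capacity equals the max flow.
In the residual graph, reachable from Well: {Well, A}.
Min-cut edges: Well→B (2), A→C (2), A→D (3); capacity 2 + 2 + 3 = 7.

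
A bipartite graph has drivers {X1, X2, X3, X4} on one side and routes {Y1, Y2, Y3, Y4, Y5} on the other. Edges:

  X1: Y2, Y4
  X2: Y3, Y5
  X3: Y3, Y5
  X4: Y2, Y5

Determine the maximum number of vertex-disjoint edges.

Unit-capacity flow: source→left, listed edges, right→sink; max matching = max flow.
Augmenting path X1→Y2 (+1); matched 1.
Augmenting path X2→Y3 (+1); matched 2.
Augmenting path X3→Y5 (+1); matched 3.
Augmenting path X4→Y2→X1→Y4 (+1); matched 4.
No augmenting path remains; maximum matching = 4.
König certificate: {X1, X2, X3, X4} is a vertex cover of size 4 (every listed pair touches it), so no matching can be larger.

4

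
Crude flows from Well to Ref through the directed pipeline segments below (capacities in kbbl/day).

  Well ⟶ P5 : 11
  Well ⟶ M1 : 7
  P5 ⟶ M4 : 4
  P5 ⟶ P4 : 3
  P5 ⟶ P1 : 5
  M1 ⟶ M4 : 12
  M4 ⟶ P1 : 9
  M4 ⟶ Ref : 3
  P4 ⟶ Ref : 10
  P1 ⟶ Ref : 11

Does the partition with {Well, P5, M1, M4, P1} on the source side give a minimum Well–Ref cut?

Given cut capacity: 3 + 3 + 11 = 17.
Augment Well→P5→M4→Ref: bottleneck 3, flow now 3.
Augment Well→P5→P4→Ref: bottleneck 3, flow now 6.
Augment Well→P5→P1→Ref: bottleneck 5, flow now 11.
Augment Well→M1→M4→P1→Ref: bottleneck 6, flow now 17.
No augmenting path remains; maximum flow = 17.
Cut capacity 17 equals the max flow, so it is a minimum cut.

Yes — it is a minimum cut (capacity 17).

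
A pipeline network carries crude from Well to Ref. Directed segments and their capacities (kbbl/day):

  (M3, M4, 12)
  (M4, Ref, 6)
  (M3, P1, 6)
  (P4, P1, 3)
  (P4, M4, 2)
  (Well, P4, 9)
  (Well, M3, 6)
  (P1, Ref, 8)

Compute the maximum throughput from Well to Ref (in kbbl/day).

11

Augment Well→M3→M4→Ref: bottleneck 6, flow now 6.
Augment Well→P4→P1→Ref: bottleneck 3, flow now 9.
Augment Well→P4→M4→M3→P1→Ref: bottleneck 2, flow now 11. (uses reverse residual edge)
No augmenting path remains; maximum flow = 11.
In the residual graph, reachable from Well: {Well, P4}.
Min-cut edges: Well→M3 (6), P4→M4 (2), P4→P1 (3); capacity 6 + 2 + 3 = 11.
This cut is saturated, so no flow can exceed 11.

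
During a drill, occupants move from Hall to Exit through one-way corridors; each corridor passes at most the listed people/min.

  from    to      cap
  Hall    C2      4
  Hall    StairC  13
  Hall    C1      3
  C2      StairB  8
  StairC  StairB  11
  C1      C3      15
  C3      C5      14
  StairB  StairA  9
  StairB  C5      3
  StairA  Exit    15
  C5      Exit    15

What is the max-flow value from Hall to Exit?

Augment Hall→C2→StairB→StairA→Exit: bottleneck 4, flow now 4.
Augment Hall→StairC→StairB→StairA→Exit: bottleneck 5, flow now 9.
Augment Hall→StairC→StairB→C5→Exit: bottleneck 3, flow now 12.
Augment Hall→C1→C3→C5→Exit: bottleneck 3, flow now 15.
No augmenting path remains; maximum flow = 15.
In the residual graph, reachable from Hall: {Hall, C2, StairC, StairB}.
Min-cut edges: Hall→C1 (3), StairB→StairA (9), StairB→C5 (3); capacity 3 + 9 + 3 = 15.
This cut is saturated, so no flow can exceed 15.

15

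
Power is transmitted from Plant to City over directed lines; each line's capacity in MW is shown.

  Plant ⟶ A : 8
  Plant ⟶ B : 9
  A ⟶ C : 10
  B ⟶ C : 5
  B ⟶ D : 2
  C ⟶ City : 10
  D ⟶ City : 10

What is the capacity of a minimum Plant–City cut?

12

Augment Plant→A→C→City: bottleneck 8, flow now 8.
Augment Plant→B→C→City: bottleneck 2, flow now 10.
Augment Plant→B→D→City: bottleneck 2, flow now 12.
No augmenting path remains; maximum flow = 12.
By max-flow min-cut, the minimum cut capacity equals the max flow.
In the residual graph, reachable from Plant: {Plant, A, B, C}.
Min-cut edges: B→D (2), C→City (10); capacity 2 + 10 = 12.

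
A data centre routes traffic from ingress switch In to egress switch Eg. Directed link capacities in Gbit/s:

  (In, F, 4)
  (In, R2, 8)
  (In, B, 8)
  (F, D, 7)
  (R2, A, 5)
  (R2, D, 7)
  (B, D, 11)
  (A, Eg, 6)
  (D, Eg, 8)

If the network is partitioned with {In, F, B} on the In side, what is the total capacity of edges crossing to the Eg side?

Edges leaving {In, F, B}: In→R2 (8), F→D (7), B→D (11).
Cut capacity = 8 + 7 + 11 = 26.

26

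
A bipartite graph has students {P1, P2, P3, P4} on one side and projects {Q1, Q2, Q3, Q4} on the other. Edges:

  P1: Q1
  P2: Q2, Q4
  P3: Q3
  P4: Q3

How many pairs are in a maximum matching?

Unit-capacity flow: source→left, listed edges, right→sink; max matching = max flow.
Augmenting path P1→Q1 (+1); matched 1.
Augmenting path P2→Q2 (+1); matched 2.
Augmenting path P3→Q3 (+1); matched 3.
No augmenting path remains; maximum matching = 3.
König certificate: {P1, P2, Q3} is a vertex cover of size 3 (every listed pair touches it), so no matching can be larger.

3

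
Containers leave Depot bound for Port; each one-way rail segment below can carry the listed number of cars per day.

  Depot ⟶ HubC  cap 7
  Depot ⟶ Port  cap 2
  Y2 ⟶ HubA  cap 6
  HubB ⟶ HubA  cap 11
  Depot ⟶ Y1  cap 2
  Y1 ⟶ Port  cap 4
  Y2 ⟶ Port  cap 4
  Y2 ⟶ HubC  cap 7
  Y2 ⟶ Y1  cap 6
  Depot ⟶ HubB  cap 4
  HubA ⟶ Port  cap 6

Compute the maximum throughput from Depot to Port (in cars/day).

8

Augment Depot→Port: bottleneck 2, flow now 2.
Augment Depot→Y1→Port: bottleneck 2, flow now 4.
Augment Depot→HubB→HubA→Port: bottleneck 4, flow now 8.
No augmenting path remains; maximum flow = 8.
In the residual graph, reachable from Depot: {Depot, HubC}.
Min-cut edges: Depot→HubB (4), Depot→Y1 (2), Depot→Port (2); capacity 4 + 2 + 2 = 8.
This cut is saturated, so no flow can exceed 8.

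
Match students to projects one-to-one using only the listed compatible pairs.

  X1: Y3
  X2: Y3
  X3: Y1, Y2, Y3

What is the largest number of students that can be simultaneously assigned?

2

Unit-capacity flow: source→left, listed edges, right→sink; max matching = max flow.
Augmenting path X1→Y3 (+1); matched 1.
Augmenting path X3→Y1 (+1); matched 2.
No augmenting path remains; maximum matching = 2.
König certificate: {X3, Y3} is a vertex cover of size 2 (every listed pair touches it), so no matching can be larger.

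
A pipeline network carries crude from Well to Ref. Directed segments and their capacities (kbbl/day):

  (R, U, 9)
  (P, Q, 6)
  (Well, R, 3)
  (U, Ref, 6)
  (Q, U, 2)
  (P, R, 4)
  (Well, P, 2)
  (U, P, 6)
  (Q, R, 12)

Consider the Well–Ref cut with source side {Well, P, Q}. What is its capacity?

21

Edges leaving {Well, P, Q}: Well→R (3), P→R (4), Q→R (12), Q→U (2).
Cut capacity = 3 + 4 + 12 + 2 = 21.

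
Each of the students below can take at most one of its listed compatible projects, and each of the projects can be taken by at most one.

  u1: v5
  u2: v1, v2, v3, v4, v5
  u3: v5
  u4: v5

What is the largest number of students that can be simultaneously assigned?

2

Unit-capacity flow: source→left, listed edges, right→sink; max matching = max flow.
Augmenting path u1→v5 (+1); matched 1.
Augmenting path u2→v1 (+1); matched 2.
No augmenting path remains; maximum matching = 2.
König certificate: {u2, v5} is a vertex cover of size 2 (every listed pair touches it), so no matching can be larger.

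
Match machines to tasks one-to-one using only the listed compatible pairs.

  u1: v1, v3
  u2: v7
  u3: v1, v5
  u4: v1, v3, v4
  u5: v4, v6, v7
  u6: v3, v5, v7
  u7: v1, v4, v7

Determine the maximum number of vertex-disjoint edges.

Unit-capacity flow: source→left, listed edges, right→sink; max matching = max flow.
Augmenting path u1→v1 (+1); matched 1.
Augmenting path u2→v7 (+1); matched 2.
Augmenting path u3→v5 (+1); matched 3.
Augmenting path u4→v3 (+1); matched 4.
Augmenting path u5→v4 (+1); matched 5.
Augmenting path u7→v4→u5→v6 (+1); matched 6.
No augmenting path remains; maximum matching = 6.
König certificate: {u5, v1, v3, v4, v5, v7} is a vertex cover of size 6 (every listed pair touches it), so no matching can be larger.

6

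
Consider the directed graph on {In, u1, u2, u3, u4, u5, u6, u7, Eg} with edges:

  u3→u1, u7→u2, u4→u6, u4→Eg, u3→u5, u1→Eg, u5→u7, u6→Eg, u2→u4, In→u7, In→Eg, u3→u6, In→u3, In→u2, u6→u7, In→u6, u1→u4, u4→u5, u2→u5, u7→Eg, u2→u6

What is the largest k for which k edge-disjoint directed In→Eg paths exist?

5

Assign every edge capacity 1; by Menger, the answer equals the max flow.
Path In→Eg (+1); total 1.
Path In→u6→Eg (+1); total 2.
Path In→u7→Eg (+1); total 3.
Path In→u2→u4→Eg (+1); total 4.
Path In→u3→u1→Eg (+1); total 5.
No residual In→Eg path; max flow = 5.
Certifying cut of size 5: {In→Eg, In→u2, In→u3, In→u6, In→u7}.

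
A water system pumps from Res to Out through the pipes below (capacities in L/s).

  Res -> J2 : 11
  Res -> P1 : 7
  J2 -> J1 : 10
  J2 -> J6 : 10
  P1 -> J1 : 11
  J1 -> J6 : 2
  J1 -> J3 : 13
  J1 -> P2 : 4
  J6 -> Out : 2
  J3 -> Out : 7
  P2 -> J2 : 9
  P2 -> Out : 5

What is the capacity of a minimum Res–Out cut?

Augment Res→J2→J6→Out: bottleneck 2, flow now 2.
Augment Res→J2→J1→J3→Out: bottleneck 7, flow now 9.
Augment Res→J2→J1→P2→Out: bottleneck 2, flow now 11.
Augment Res→P1→J1→P2→Out: bottleneck 2, flow now 13.
No augmenting path remains; maximum flow = 13.
By max-flow min-cut, the minimum cut capacity equals the max flow.
In the residual graph, reachable from Res: {Res, J2, P1, J1, J6, J3}.
Min-cut edges: J1→P2 (4), J6→Out (2), J3→Out (7); capacity 4 + 2 + 7 = 13.

13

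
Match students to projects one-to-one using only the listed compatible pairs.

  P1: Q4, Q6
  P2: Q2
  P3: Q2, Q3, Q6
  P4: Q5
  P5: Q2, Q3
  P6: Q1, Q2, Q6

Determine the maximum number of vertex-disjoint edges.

6

Unit-capacity flow: source→left, listed edges, right→sink; max matching = max flow.
Augmenting path P1→Q4 (+1); matched 1.
Augmenting path P2→Q2 (+1); matched 2.
Augmenting path P3→Q3 (+1); matched 3.
Augmenting path P4→Q5 (+1); matched 4.
Augmenting path P6→Q1 (+1); matched 5.
Augmenting path P5→Q3→P3→Q6 (+1); matched 6.
No augmenting path remains; maximum matching = 6.
König certificate: {P1, P2, P3, P4, P5, P6} is a vertex cover of size 6 (every listed pair touches it), so no matching can be larger.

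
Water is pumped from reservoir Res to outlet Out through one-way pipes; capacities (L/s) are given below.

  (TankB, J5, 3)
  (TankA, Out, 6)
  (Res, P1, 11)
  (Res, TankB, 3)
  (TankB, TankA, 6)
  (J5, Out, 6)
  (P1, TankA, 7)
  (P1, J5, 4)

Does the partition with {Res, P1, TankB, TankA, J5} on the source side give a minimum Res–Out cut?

Given cut capacity: 6 + 6 = 12.
Augment Res→P1→TankA→Out: bottleneck 6, flow now 6.
Augment Res→P1→J5→Out: bottleneck 4, flow now 10.
Augment Res→TankB→J5→Out: bottleneck 2, flow now 12.
No augmenting path remains; maximum flow = 12.
Cut capacity 12 equals the max flow, so it is a minimum cut.

Yes — it is a minimum cut (capacity 12).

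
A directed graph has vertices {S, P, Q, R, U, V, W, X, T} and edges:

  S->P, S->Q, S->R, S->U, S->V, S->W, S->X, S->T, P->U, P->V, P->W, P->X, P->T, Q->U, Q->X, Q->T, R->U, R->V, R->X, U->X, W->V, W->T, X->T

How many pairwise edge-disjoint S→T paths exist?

Assign every edge capacity 1; by Menger, the answer equals the max flow.
Path S→T (+1); total 1.
Path S→P→T (+1); total 2.
Path S→Q→T (+1); total 3.
Path S→W→T (+1); total 4.
Path S→X→T (+1); total 5.
No residual S→T path; max flow = 5.
Certifying cut of size 5: {S→P, S→Q, S→T, S→W, X→T}.

5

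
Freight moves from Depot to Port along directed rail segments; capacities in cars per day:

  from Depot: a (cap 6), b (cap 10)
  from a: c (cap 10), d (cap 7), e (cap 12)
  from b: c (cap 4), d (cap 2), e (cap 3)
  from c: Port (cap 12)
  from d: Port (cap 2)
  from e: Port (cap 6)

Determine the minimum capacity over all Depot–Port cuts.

Augment Depot→a→c→Port: bottleneck 6, flow now 6.
Augment Depot→b→c→Port: bottleneck 4, flow now 10.
Augment Depot→b→d→Port: bottleneck 2, flow now 12.
Augment Depot→b→e→Port: bottleneck 3, flow now 15.
No augmenting path remains; maximum flow = 15.
By max-flow min-cut, the minimum cut capacity equals the max flow.
In the residual graph, reachable from Depot: {Depot, b}.
Min-cut edges: Depot→a (6), b→c (4), b→d (2), b→e (3); capacity 6 + 4 + 2 + 3 = 15.

15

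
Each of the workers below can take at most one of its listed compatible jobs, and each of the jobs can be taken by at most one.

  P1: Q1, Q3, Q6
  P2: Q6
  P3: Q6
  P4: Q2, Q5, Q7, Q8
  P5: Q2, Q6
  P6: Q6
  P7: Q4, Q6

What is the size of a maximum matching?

Unit-capacity flow: source→left, listed edges, right→sink; max matching = max flow.
Augmenting path P1→Q1 (+1); matched 1.
Augmenting path P2→Q6 (+1); matched 2.
Augmenting path P4→Q2 (+1); matched 3.
Augmenting path P7→Q4 (+1); matched 4.
Augmenting path P5→Q2→P4→Q5 (+1); matched 5.
No augmenting path remains; maximum matching = 5.
König certificate: {P1, P4, P5, P7, Q6} is a vertex cover of size 5 (every listed pair touches it), so no matching can be larger.

5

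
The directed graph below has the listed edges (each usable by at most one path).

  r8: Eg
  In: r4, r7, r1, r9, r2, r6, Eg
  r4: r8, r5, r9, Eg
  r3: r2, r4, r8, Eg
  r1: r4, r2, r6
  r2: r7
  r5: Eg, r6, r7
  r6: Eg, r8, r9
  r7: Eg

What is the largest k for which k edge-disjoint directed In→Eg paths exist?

Assign every edge capacity 1; by Menger, the answer equals the max flow.
Path In→Eg (+1); total 1.
Path In→r4→Eg (+1); total 2.
Path In→r6→Eg (+1); total 3.
Path In→r7→Eg (+1); total 4.
Path In→r1→r4→r5→Eg (+1); total 5.
No residual In→Eg path; max flow = 5.
Certifying cut of size 5: {In→Eg, In→r1, In→r4, In→r6, r7→Eg}.

5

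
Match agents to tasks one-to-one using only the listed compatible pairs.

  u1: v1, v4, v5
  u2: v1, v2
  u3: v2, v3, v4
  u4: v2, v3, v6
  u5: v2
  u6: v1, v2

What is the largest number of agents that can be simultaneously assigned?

Unit-capacity flow: source→left, listed edges, right→sink; max matching = max flow.
Augmenting path u1→v1 (+1); matched 1.
Augmenting path u2→v2 (+1); matched 2.
Augmenting path u3→v3 (+1); matched 3.
Augmenting path u4→v6 (+1); matched 4.
Augmenting path u6→v1→u1→v4 (+1); matched 5.
No augmenting path remains; maximum matching = 5.
König certificate: {u1, u3, u4, v1, v2} is a vertex cover of size 5 (every listed pair touches it), so no matching can be larger.

5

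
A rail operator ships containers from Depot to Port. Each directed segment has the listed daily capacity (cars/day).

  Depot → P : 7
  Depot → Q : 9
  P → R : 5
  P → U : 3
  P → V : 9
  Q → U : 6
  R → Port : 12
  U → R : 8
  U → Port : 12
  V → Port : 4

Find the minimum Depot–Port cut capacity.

13

Augment Depot→P→R→Port: bottleneck 5, flow now 5.
Augment Depot→P→U→Port: bottleneck 2, flow now 7.
Augment Depot→Q→U→Port: bottleneck 6, flow now 13.
No augmenting path remains; maximum flow = 13.
By max-flow min-cut, the minimum cut capacity equals the max flow.
In the residual graph, reachable from Depot: {Depot, Q}.
Min-cut edges: Depot→P (7), Q→U (6); capacity 7 + 6 = 13.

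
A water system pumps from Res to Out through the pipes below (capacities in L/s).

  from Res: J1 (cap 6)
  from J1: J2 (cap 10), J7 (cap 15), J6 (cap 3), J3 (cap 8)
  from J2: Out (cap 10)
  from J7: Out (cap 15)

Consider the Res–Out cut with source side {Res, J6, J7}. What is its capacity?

21

Edges leaving {Res, J6, J7}: Res→J1 (6), J7→Out (15).
Cut capacity = 6 + 15 = 21.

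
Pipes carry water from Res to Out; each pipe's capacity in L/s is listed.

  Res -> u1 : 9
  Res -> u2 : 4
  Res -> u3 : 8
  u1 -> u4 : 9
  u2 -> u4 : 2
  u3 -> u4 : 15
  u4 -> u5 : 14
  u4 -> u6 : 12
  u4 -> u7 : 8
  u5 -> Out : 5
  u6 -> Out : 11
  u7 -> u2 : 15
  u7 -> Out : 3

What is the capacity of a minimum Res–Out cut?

Augment Res→u1→u4→u5→Out: bottleneck 5, flow now 5.
Augment Res→u1→u4→u6→Out: bottleneck 4, flow now 9.
Augment Res→u2→u4→u6→Out: bottleneck 2, flow now 11.
Augment Res→u3→u4→u6→Out: bottleneck 5, flow now 16.
Augment Res→u3→u4→u7→Out: bottleneck 3, flow now 19.
No augmenting path remains; maximum flow = 19.
By max-flow min-cut, the minimum cut capacity equals the max flow.
In the residual graph, reachable from Res: {Res, u2}.
Min-cut edges: Res→u1 (9), Res→u3 (8), u2→u4 (2); capacity 9 + 8 + 2 = 19.

19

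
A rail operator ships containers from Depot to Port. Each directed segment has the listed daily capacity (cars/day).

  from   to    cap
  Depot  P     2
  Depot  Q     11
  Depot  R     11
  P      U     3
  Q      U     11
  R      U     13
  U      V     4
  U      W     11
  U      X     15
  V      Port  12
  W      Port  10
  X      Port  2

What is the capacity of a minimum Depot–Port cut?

Augment Depot→P→U→V→Port: bottleneck 2, flow now 2.
Augment Depot→Q→U→V→Port: bottleneck 2, flow now 4.
Augment Depot→Q→U→W→Port: bottleneck 9, flow now 13.
Augment Depot→R→U→W→Port: bottleneck 1, flow now 14.
Augment Depot→R→U→X→Port: bottleneck 2, flow now 16.
No augmenting path remains; maximum flow = 16.
By max-flow min-cut, the minimum cut capacity equals the max flow.
In the residual graph, reachable from Depot: {Depot, P, Q, R, U, W, X}.
Min-cut edges: U→V (4), W→Port (10), X→Port (2); capacity 4 + 10 + 2 = 16.

16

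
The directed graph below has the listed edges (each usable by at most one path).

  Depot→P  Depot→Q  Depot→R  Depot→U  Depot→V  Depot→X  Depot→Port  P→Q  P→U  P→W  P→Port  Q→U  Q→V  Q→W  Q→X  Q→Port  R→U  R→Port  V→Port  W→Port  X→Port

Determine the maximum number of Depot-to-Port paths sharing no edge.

6

Assign every edge capacity 1; by Menger, the answer equals the max flow.
Path Depot→Port (+1); total 1.
Path Depot→P→Port (+1); total 2.
Path Depot→Q→Port (+1); total 3.
Path Depot→R→Port (+1); total 4.
Path Depot→V→Port (+1); total 5.
Path Depot→X→Port (+1); total 6.
No residual Depot→Port path; max flow = 6.
Certifying cut of size 6: {Depot→P, Depot→Port, Depot→Q, Depot→R, Depot→V, Depot→X}.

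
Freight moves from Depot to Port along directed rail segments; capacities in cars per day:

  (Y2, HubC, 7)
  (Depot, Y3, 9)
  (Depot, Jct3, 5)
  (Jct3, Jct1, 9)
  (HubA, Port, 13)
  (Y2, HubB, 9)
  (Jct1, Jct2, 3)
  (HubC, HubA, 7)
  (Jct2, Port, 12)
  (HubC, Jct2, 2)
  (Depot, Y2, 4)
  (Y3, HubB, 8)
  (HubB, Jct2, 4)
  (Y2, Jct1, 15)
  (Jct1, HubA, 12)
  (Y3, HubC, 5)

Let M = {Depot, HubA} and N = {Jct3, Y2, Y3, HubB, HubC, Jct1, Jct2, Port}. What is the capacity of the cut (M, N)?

31

Edges leaving {Depot, HubA}: Depot→Jct3 (5), Depot→Y2 (4), Depot→Y3 (9), HubA→Port (13).
Cut capacity = 5 + 4 + 9 + 13 = 31.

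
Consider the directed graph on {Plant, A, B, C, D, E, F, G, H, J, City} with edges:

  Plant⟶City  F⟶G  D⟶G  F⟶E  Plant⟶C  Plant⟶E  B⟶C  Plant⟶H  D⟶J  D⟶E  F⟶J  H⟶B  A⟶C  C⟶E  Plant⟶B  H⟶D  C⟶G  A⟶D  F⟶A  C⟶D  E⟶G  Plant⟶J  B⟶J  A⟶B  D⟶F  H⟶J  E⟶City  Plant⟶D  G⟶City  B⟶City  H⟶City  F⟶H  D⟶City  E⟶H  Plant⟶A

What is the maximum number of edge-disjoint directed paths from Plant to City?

Assign every edge capacity 1; by Menger, the answer equals the max flow.
Path Plant→City (+1); total 1.
Path Plant→B→City (+1); total 2.
Path Plant→D→City (+1); total 3.
Path Plant→E→City (+1); total 4.
Path Plant→H→City (+1); total 5.
Path Plant→C→G→City (+1); total 6.
No residual Plant→City path; max flow = 6.
Certifying cut of size 6: {B→City, D→City, E→City, G→City, H→City, Plant→City}.

6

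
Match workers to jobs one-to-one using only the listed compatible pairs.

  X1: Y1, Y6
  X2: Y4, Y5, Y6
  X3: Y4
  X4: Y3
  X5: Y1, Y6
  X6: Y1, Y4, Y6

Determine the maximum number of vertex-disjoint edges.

Unit-capacity flow: source→left, listed edges, right→sink; max matching = max flow.
Augmenting path X1→Y1 (+1); matched 1.
Augmenting path X2→Y4 (+1); matched 2.
Augmenting path X4→Y3 (+1); matched 3.
Augmenting path X5→Y6 (+1); matched 4.
Augmenting path X3→Y4→X2→Y5 (+1); matched 5.
No augmenting path remains; maximum matching = 5.
König certificate: {X2, X4, Y1, Y4, Y6} is a vertex cover of size 5 (every listed pair touches it), so no matching can be larger.

5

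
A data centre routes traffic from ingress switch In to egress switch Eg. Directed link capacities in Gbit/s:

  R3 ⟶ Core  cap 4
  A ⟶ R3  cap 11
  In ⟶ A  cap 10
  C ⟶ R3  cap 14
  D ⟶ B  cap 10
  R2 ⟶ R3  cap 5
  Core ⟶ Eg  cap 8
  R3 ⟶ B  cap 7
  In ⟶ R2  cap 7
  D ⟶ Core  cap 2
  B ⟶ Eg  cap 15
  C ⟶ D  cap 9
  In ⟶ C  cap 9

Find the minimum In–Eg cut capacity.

Augment In→A→R3→Core→Eg: bottleneck 4, flow now 4.
Augment In→A→R3→B→Eg: bottleneck 6, flow now 10.
Augment In→C→D→Core→Eg: bottleneck 2, flow now 12.
Augment In→C→D→B→Eg: bottleneck 7, flow now 19.
Augment In→R2→R3→B→Eg: bottleneck 1, flow now 20.
No augmenting path remains; maximum flow = 20.
By max-flow min-cut, the minimum cut capacity equals the max flow.
In the residual graph, reachable from In: {In, A, R2, R3}.
Min-cut edges: In→C (9), R3→Core (4), R3→B (7); capacity 9 + 4 + 7 = 20.

20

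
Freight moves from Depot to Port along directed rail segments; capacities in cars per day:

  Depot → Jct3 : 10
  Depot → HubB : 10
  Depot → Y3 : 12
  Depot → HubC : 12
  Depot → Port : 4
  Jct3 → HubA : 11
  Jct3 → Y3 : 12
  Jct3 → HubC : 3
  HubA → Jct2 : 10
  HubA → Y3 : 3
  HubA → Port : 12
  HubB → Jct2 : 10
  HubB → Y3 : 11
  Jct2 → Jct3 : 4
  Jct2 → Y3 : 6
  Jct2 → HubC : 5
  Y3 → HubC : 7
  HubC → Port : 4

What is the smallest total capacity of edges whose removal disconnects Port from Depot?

Augment Depot→Port: bottleneck 4, flow now 4.
Augment Depot→HubC→Port: bottleneck 4, flow now 8.
Augment Depot→Jct3→HubA→Port: bottleneck 10, flow now 18.
Augment Depot→HubB→Jct2→Jct3→HubA→Port: bottleneck 1, flow now 19.
No augmenting path remains; maximum flow = 19.
By max-flow min-cut, the minimum cut capacity equals the max flow.
In the residual graph, reachable from Depot: {Depot, Jct3, HubB, Jct2, Y3, HubC}.
Min-cut edges: Depot→Port (4), Jct3→HubA (11), HubC→Port (4); capacity 4 + 11 + 4 = 19.

19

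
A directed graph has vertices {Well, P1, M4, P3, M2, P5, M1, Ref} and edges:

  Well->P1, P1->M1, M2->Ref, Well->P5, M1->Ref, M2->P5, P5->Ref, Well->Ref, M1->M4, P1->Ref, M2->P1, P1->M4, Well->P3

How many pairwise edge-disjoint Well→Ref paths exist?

Assign every edge capacity 1; by Menger, the answer equals the max flow.
Path Well→Ref (+1); total 1.
Path Well→P1→Ref (+1); total 2.
Path Well→P5→Ref (+1); total 3.
No residual Well→Ref path; max flow = 3.
Certifying cut of size 3: {Well→P1, Well→P5, Well→Ref}.

3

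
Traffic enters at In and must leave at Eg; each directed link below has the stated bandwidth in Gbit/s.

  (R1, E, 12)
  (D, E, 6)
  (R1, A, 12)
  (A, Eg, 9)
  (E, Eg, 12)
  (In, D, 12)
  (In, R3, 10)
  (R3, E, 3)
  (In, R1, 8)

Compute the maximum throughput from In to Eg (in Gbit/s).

17

Augment In→R3→E→Eg: bottleneck 3, flow now 3.
Augment In→D→E→Eg: bottleneck 6, flow now 9.
Augment In→R1→A→Eg: bottleneck 8, flow now 17.
No augmenting path remains; maximum flow = 17.
In the residual graph, reachable from In: {In, R3, D}.
Min-cut edges: In→R1 (8), R3→E (3), D→E (6); capacity 8 + 3 + 6 = 17.
This cut is saturated, so no flow can exceed 17.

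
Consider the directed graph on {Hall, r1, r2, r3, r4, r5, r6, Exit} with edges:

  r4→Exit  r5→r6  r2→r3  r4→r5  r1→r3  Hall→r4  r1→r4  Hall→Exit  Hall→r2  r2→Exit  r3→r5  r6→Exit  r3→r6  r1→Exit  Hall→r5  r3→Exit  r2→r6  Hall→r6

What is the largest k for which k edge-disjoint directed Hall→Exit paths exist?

Assign every edge capacity 1; by Menger, the answer equals the max flow.
Path Hall→Exit (+1); total 1.
Path Hall→r2→Exit (+1); total 2.
Path Hall→r4→Exit (+1); total 3.
Path Hall→r6→Exit (+1); total 4.
No residual Hall→Exit path; max flow = 4.
Certifying cut of size 4: {Hall→Exit, Hall→r2, Hall→r4, r6→Exit}.

4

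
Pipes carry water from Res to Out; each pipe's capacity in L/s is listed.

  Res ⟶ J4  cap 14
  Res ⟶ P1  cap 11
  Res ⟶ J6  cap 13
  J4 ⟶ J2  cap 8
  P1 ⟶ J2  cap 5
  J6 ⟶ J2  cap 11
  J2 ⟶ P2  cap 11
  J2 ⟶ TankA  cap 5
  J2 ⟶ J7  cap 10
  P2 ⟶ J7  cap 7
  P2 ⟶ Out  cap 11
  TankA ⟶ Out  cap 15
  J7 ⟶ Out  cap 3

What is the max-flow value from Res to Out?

Augment Res→J4→J2→P2→Out: bottleneck 8, flow now 8.
Augment Res→P1→J2→P2→Out: bottleneck 3, flow now 11.
Augment Res→P1→J2→TankA→Out: bottleneck 2, flow now 13.
Augment Res→J6→J2→TankA→Out: bottleneck 3, flow now 16.
Augment Res→J6→J2→J7→Out: bottleneck 3, flow now 19.
No augmenting path remains; maximum flow = 19.
In the residual graph, reachable from Res: {Res, J4, P1, J6, J2, J7}.
Min-cut edges: J2→P2 (11), J2→TankA (5), J7→Out (3); capacity 11 + 5 + 3 = 19.
This cut is saturated, so no flow can exceed 19.

19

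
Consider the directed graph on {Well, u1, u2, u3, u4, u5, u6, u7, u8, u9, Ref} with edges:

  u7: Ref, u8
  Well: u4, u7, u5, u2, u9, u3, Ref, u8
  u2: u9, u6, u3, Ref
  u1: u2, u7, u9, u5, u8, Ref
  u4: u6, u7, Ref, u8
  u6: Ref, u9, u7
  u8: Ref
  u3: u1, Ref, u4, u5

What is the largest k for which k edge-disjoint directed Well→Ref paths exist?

6

Assign every edge capacity 1; by Menger, the answer equals the max flow.
Path Well→Ref (+1); total 1.
Path Well→u2→Ref (+1); total 2.
Path Well→u3→Ref (+1); total 3.
Path Well→u4→Ref (+1); total 4.
Path Well→u7→Ref (+1); total 5.
Path Well→u8→Ref (+1); total 6.
No residual Well→Ref path; max flow = 6.
Certifying cut of size 6: {Well→Ref, Well→u2, Well→u3, Well→u4, Well→u7, Well→u8}.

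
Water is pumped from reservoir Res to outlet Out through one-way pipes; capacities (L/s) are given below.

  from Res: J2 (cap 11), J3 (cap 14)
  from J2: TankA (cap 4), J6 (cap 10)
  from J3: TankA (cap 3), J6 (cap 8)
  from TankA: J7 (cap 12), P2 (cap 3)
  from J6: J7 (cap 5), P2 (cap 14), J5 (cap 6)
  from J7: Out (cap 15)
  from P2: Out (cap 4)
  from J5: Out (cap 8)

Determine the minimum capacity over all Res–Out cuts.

22

Augment Res→J2→TankA→J7→Out: bottleneck 4, flow now 4.
Augment Res→J2→J6→J7→Out: bottleneck 5, flow now 9.
Augment Res→J2→J6→P2→Out: bottleneck 2, flow now 11.
Augment Res→J3→TankA→J7→Out: bottleneck 3, flow now 14.
Augment Res→J3→J6→P2→Out: bottleneck 2, flow now 16.
Augment Res→J3→J6→J5→Out: bottleneck 6, flow now 22.
No augmenting path remains; maximum flow = 22.
By max-flow min-cut, the minimum cut capacity equals the max flow.
In the residual graph, reachable from Res: {Res, J3}.
Min-cut edges: Res→J2 (11), J3→TankA (3), J3→J6 (8); capacity 11 + 3 + 8 = 22.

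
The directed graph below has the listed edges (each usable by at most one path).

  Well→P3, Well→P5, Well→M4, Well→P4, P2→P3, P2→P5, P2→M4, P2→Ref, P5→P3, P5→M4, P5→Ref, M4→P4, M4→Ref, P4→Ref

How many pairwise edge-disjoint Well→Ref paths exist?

Assign every edge capacity 1; by Menger, the answer equals the max flow.
Path Well→P5→Ref (+1); total 1.
Path Well→M4→Ref (+1); total 2.
Path Well→P4→Ref (+1); total 3.
No residual Well→Ref path; max flow = 3.
Certifying cut of size 3: {Well→M4, Well→P4, Well→P5}.

3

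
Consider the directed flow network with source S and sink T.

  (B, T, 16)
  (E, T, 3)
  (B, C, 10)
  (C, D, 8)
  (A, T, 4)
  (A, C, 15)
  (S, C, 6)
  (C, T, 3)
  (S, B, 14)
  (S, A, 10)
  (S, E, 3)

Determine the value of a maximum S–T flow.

24

Augment S→A→T: bottleneck 4, flow now 4.
Augment S→B→T: bottleneck 14, flow now 18.
Augment S→C→T: bottleneck 3, flow now 21.
Augment S→E→T: bottleneck 3, flow now 24.
No augmenting path remains; maximum flow = 24.
In the residual graph, reachable from S: {S, A, C, D}.
Min-cut edges: S→B (14), S→E (3), A→T (4), C→T (3); capacity 14 + 3 + 4 + 3 = 24.
This cut is saturated, so no flow can exceed 24.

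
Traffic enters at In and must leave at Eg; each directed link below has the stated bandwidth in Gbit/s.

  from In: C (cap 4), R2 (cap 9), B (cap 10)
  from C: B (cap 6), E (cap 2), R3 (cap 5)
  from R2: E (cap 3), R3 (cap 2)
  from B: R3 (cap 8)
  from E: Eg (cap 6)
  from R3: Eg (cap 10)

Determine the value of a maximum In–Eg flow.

15

Augment In→C→E→Eg: bottleneck 2, flow now 2.
Augment In→C→R3→Eg: bottleneck 2, flow now 4.
Augment In→R2→E→Eg: bottleneck 3, flow now 7.
Augment In→R2→R3→Eg: bottleneck 2, flow now 9.
Augment In→B→R3→Eg: bottleneck 6, flow now 15.
No augmenting path remains; maximum flow = 15.
In the residual graph, reachable from In: {In, C, R2, B, R3}.
Min-cut edges: C→E (2), R2→E (3), R3→Eg (10); capacity 2 + 3 + 10 = 15.
This cut is saturated, so no flow can exceed 15.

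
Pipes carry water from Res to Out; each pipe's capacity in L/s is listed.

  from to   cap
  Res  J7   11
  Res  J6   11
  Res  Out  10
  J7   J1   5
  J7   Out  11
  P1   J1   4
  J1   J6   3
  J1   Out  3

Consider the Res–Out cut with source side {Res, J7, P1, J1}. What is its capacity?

Edges leaving {Res, J7, P1, J1}: Res→J6 (11), Res→Out (10), J7→Out (11), J1→J6 (3), J1→Out (3).
Cut capacity = 11 + 10 + 11 + 3 + 3 = 38.

38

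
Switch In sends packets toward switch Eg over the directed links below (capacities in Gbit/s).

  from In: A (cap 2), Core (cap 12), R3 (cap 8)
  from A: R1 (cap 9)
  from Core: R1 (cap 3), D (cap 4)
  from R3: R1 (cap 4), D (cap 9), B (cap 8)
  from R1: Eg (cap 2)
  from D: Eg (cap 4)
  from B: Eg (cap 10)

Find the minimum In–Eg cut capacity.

Augment In→A→R1→Eg: bottleneck 2, flow now 2.
Augment In→Core→D→Eg: bottleneck 4, flow now 6.
Augment In→R3→B→Eg: bottleneck 8, flow now 14.
No augmenting path remains; maximum flow = 14.
By max-flow min-cut, the minimum cut capacity equals the max flow.
In the residual graph, reachable from In: {In, A, Core, R1}.
Min-cut edges: In→R3 (8), Core→D (4), R1→Eg (2); capacity 8 + 4 + 2 = 14.

14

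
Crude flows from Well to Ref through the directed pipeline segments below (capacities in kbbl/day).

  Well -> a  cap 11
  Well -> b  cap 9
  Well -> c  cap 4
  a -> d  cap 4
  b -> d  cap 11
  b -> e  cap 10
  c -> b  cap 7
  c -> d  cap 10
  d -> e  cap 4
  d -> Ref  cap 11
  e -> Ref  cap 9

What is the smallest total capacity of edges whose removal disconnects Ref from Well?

Augment Well→a→d→Ref: bottleneck 4, flow now 4.
Augment Well→b→d→Ref: bottleneck 7, flow now 11.
Augment Well→b→e→Ref: bottleneck 2, flow now 13.
Augment Well→c→b→e→Ref: bottleneck 4, flow now 17.
No augmenting path remains; maximum flow = 17.
By max-flow min-cut, the minimum cut capacity equals the max flow.
In the residual graph, reachable from Well: {Well, a}.
Min-cut edges: Well→b (9), Well→c (4), a→d (4); capacity 9 + 4 + 4 = 17.

17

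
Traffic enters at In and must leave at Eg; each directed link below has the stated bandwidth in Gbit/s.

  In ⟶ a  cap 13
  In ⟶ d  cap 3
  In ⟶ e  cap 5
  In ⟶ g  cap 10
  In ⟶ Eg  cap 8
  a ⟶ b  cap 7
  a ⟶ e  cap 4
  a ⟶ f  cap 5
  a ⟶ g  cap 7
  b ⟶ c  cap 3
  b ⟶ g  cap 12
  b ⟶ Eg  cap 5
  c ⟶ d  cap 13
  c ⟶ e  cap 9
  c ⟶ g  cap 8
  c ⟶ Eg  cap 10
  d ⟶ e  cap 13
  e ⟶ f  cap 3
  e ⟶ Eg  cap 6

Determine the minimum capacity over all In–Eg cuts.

21

Augment In→Eg: bottleneck 8, flow now 8.
Augment In→e→Eg: bottleneck 5, flow now 13.
Augment In→a→b→Eg: bottleneck 5, flow now 18.
Augment In→a→e→Eg: bottleneck 1, flow now 19.
Augment In→a→b→c→Eg: bottleneck 2, flow now 21.
No augmenting path remains; maximum flow = 21.
By max-flow min-cut, the minimum cut capacity equals the max flow.
In the residual graph, reachable from In: {In, a, d, e, f, g}.
Min-cut edges: In→Eg (8), a→b (7), e→Eg (6); capacity 8 + 7 + 6 = 21.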